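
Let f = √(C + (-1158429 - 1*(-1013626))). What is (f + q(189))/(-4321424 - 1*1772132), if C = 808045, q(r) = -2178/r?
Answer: 121/63982338 - √663242/6093556 ≈ -0.00013176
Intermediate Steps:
f = √663242 (f = √(808045 + (-1158429 - 1*(-1013626))) = √(808045 + (-1158429 + 1013626)) = √(808045 - 144803) = √663242 ≈ 814.40)
(f + q(189))/(-4321424 - 1*1772132) = (√663242 - 2178/189)/(-4321424 - 1*1772132) = (√663242 - 2178*1/189)/(-4321424 - 1772132) = (√663242 - 242/21)/(-6093556) = (-242/21 + √663242)*(-1/6093556) = 121/63982338 - √663242/6093556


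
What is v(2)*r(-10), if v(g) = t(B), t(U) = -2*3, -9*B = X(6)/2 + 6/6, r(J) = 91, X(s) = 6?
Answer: -546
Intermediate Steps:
B = -4/9 (B = -(6/2 + 6/6)/9 = -(6*(1/2) + 6*(1/6))/9 = -(3 + 1)/9 = -1/9*4 = -4/9 ≈ -0.44444)
t(U) = -6
v(g) = -6
v(2)*r(-10) = -6*91 = -546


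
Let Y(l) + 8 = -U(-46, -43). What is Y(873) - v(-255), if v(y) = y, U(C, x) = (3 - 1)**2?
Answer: 243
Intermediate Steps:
U(C, x) = 4 (U(C, x) = 2**2 = 4)
Y(l) = -12 (Y(l) = -8 - 1*4 = -8 - 4 = -12)
Y(873) - v(-255) = -12 - 1*(-255) = -12 + 255 = 243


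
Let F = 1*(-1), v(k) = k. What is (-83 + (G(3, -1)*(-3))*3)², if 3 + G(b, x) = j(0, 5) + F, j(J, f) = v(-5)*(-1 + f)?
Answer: 17689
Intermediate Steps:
j(J, f) = 5 - 5*f (j(J, f) = -5*(-1 + f) = 5 - 5*f)
F = -1
G(b, x) = -24 (G(b, x) = -3 + ((5 - 5*5) - 1) = -3 + ((5 - 25) - 1) = -3 + (-20 - 1) = -3 - 21 = -24)
(-83 + (G(3, -1)*(-3))*3)² = (-83 - 24*(-3)*3)² = (-83 + 72*3)² = (-83 + 216)² = 133² = 17689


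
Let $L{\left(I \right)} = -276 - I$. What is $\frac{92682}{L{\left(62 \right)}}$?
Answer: $- \frac{46341}{169} \approx -274.21$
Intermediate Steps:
$\frac{92682}{L{\left(62 \right)}} = \frac{92682}{-276 - 62} = \frac{92682}{-338} = 92682 \left(- \frac{1}{338}\right) = - \frac{46341}{169}$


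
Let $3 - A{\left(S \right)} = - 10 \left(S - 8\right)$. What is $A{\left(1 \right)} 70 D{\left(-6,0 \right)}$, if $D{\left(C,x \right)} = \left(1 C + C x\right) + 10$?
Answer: $-18760$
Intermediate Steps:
$D{\left(C,x \right)} = 10 + C + C x$ ($D{\left(C,x \right)} = \left(C + C x\right) + 10 = 10 + C + C x$)
$A{\left(S \right)} = -77 + 10 S$ ($A{\left(S \right)} = 3 - - 10 \left(S - 8\right) = 3 - - 10 \left(-8 + S\right) = 3 - \left(80 - 10 S\right) = 3 + \left(-80 + 10 S\right) = -77 + 10 S$)
$A{\left(1 \right)} 70 D{\left(-6,0 \right)} = \left(-77 + 10 \cdot 1\right) 70 \left(10 - 6 - 0\right) = \left(-77 + 10\right) 70 \left(10 - 6 + 0\right) = \left(-67\right) 70 \cdot 4 = \left(-4690\right) 4 = -18760$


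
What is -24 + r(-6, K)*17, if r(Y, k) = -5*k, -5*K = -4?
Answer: -92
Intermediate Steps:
K = ⅘ (K = -⅕*(-4) = ⅘ ≈ 0.80000)
-24 + r(-6, K)*17 = -24 - 5*⅘*17 = -24 - 4*17 = -24 - 68 = -92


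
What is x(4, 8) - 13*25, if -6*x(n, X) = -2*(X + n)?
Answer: -321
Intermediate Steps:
x(n, X) = X/3 + n/3 (x(n, X) = -(-1)*(X + n)/3 = -(-2*X - 2*n)/6 = X/3 + n/3)
x(4, 8) - 13*25 = ((⅓)*8 + (⅓)*4) - 13*25 = (8/3 + 4/3) - 325 = 4 - 325 = -321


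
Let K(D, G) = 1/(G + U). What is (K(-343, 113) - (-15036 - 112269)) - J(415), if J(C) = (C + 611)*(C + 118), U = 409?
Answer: -219006665/522 ≈ -4.1955e+5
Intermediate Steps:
J(C) = (118 + C)*(611 + C) (J(C) = (611 + C)*(118 + C) = (118 + C)*(611 + C))
K(D, G) = 1/(409 + G) (K(D, G) = 1/(G + 409) = 1/(409 + G))
(K(-343, 113) - (-15036 - 112269)) - J(415) = (1/(409 + 113) - (-15036 - 112269)) - (72098 + 415² + 729*415) = (1/522 - 1*(-127305)) - (72098 + 172225 + 302535) = (1/522 + 127305) - 1*546858 = 66453211/522 - 546858 = -219006665/522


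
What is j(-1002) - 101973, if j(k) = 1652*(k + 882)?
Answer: -300213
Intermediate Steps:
j(k) = 1457064 + 1652*k (j(k) = 1652*(882 + k) = 1457064 + 1652*k)
j(-1002) - 101973 = (1457064 + 1652*(-1002)) - 101973 = (1457064 - 1655304) - 101973 = -198240 - 101973 = -300213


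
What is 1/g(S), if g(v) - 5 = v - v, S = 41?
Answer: ⅕ ≈ 0.20000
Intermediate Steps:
g(v) = 5 (g(v) = 5 + (v - v) = 5 + 0 = 5)
1/g(S) = 1/5 = ⅕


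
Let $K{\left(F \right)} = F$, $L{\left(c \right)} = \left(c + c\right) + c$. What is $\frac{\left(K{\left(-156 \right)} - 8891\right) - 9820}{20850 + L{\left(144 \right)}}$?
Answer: $- \frac{6289}{7094} \approx -0.88652$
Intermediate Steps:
$L{\left(c \right)} = 3 c$ ($L{\left(c \right)} = 2 c + c = 3 c$)
$\frac{\left(K{\left(-156 \right)} - 8891\right) - 9820}{20850 + L{\left(144 \right)}} = \frac{\left(-156 - 8891\right) - 9820}{20850 + 3 \cdot 144} = \frac{-9047 - 9820}{20850 + 432} = - \frac{18867}{21282} = \left(-18867\right) \frac{1}{21282} = - \frac{6289}{7094}$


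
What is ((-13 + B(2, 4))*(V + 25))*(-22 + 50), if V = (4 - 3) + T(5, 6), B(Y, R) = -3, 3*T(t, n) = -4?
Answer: -33152/3 ≈ -11051.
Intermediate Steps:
T(t, n) = -4/3 (T(t, n) = (⅓)*(-4) = -4/3)
V = -⅓ (V = (4 - 3) - 4/3 = 1 - 4/3 = -⅓ ≈ -0.33333)
((-13 + B(2, 4))*(V + 25))*(-22 + 50) = ((-13 - 3)*(-⅓ + 25))*(-22 + 50) = -16*74/3*28 = -1184/3*28 = -33152/3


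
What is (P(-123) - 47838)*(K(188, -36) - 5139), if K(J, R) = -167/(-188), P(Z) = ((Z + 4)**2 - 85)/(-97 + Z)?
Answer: 46271637867/188 ≈ 2.4613e+8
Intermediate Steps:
P(Z) = (-85 + (4 + Z)**2)/(-97 + Z) (P(Z) = ((4 + Z)**2 - 85)/(-97 + Z) = (-85 + (4 + Z)**2)/(-97 + Z))
K(J, R) = 167/188 (K(J, R) = -167*(-1/188) = 167/188)
(P(-123) - 47838)*(K(188, -36) - 5139) = ((-85 + (4 - 123)**2)/(-97 - 123) - 47838)*(167/188 - 5139) = ((-85 + (-119)**2)/(-220) - 47838)*(-965965/188) = (-(-85 + 14161)/220 - 47838)*(-965965/188) = (-1/220*14076 - 47838)*(-965965/188) = (-3519/55 - 47838)*(-965965/188) = -2634609/55*(-965965/188) = 46271637867/188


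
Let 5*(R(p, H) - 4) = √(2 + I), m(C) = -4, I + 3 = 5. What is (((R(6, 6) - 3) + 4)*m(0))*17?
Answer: -1836/5 ≈ -367.20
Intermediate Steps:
I = 2 (I = -3 + 5 = 2)
R(p, H) = 22/5 (R(p, H) = 4 + √(2 + 2)/5 = 4 + √4/5 = 4 + (⅕)*2 = 4 + ⅖ = 22/5)
(((R(6, 6) - 3) + 4)*m(0))*17 = (((22/5 - 3) + 4)*(-4))*17 = ((7/5 + 4)*(-4))*17 = ((27/5)*(-4))*17 = -108/5*17 = -1836/5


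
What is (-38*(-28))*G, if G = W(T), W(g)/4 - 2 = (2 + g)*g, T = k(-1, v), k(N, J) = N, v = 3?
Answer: 4256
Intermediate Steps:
T = -1
W(g) = 8 + 4*g*(2 + g) (W(g) = 8 + 4*((2 + g)*g) = 8 + 4*(g*(2 + g)) = 8 + 4*g*(2 + g))
G = 4 (G = 8 + 4*(-1)² + 8*(-1) = 8 + 4*1 - 8 = 8 + 4 - 8 = 4)
(-38*(-28))*G = -38*(-28)*4 = 1064*4 = 4256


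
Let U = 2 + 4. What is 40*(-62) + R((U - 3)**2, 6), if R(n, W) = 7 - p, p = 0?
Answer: -2473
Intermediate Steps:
U = 6
R(n, W) = 7 (R(n, W) = 7 - 1*0 = 7 + 0 = 7)
40*(-62) + R((U - 3)**2, 6) = 40*(-62) + 7 = -2480 + 7 = -2473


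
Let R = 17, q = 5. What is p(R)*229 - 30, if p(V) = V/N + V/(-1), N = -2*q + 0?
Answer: -43123/10 ≈ -4312.3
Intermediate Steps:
N = -10 (N = -2*5 + 0 = -10 + 0 = -10)
p(V) = -11*V/10 (p(V) = V/(-10) + V/(-1) = V*(-⅒) + V*(-1) = -V/10 - V = -11*V/10)
p(R)*229 - 30 = -11/10*17*229 - 30 = -187/10*229 - 30 = -42823/10 - 30 = -43123/10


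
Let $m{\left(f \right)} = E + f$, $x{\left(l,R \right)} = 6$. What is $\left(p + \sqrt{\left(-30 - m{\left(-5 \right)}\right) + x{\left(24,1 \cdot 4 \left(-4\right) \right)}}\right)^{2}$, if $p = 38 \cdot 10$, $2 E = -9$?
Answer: $\frac{\left(760 + i \sqrt{58}\right)^{2}}{4} \approx 1.4439 \cdot 10^{5} + 2894.0 i$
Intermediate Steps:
$E = - \frac{9}{2}$ ($E = \frac{1}{2} \left(-9\right) = - \frac{9}{2} \approx -4.5$)
$m{\left(f \right)} = - \frac{9}{2} + f$
$p = 380$
$\left(p + \sqrt{\left(-30 - m{\left(-5 \right)}\right) + x{\left(24,1 \cdot 4 \left(-4\right) \right)}}\right)^{2} = \left(380 + \sqrt{\left(-30 - \left(- \frac{9}{2} - 5\right)\right) + 6}\right)^{2} = \left(380 + \sqrt{\left(-30 - - \frac{19}{2}\right) + 6}\right)^{2} = \left(380 + \sqrt{\left(-30 + \frac{19}{2}\right) + 6}\right)^{2} = \left(380 + \sqrt{- \frac{41}{2} + 6}\right)^{2} = \left(380 + \sqrt{- \frac{29}{2}}\right)^{2} = \left(380 + \frac{i \sqrt{58}}{2}\right)^{2}$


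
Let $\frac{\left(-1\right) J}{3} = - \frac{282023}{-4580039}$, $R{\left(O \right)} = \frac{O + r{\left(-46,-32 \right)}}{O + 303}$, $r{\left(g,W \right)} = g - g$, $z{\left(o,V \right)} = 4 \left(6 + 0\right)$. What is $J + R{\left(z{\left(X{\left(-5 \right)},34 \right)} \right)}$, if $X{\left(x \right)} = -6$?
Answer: $- \frac{55581209}{499224251} \approx -0.11134$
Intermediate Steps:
$z{\left(o,V \right)} = 24$ ($z{\left(o,V \right)} = 4 \cdot 6 = 24$)
$r{\left(g,W \right)} = 0$
$R{\left(O \right)} = \frac{O}{303 + O}$ ($R{\left(O \right)} = \frac{O + 0}{O + 303} = \frac{O}{303 + O}$)
$J = - \frac{846069}{4580039}$ ($J = - 3 \left(- \frac{282023}{-4580039}\right) = - 3 \left(\left(-282023\right) \left(- \frac{1}{4580039}\right)\right) = \left(-3\right) \frac{282023}{4580039} = - \frac{846069}{4580039} \approx -0.18473$)
$J + R{\left(z{\left(X{\left(-5 \right)},34 \right)} \right)} = - \frac{846069}{4580039} + \frac{24}{303 + 24} = - \frac{846069}{4580039} + \frac{24}{327} = - \frac{846069}{4580039} + 24 \cdot \frac{1}{327} = - \frac{846069}{4580039} + \frac{8}{109} = - \frac{55581209}{499224251}$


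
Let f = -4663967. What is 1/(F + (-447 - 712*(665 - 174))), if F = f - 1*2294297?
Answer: -1/7308303 ≈ -1.3683e-7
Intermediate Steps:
F = -6958264 (F = -4663967 - 1*2294297 = -4663967 - 2294297 = -6958264)
1/(F + (-447 - 712*(665 - 174))) = 1/(-6958264 + (-447 - 712*(665 - 174))) = 1/(-6958264 + (-447 - 712*491)) = 1/(-6958264 + (-447 - 349592)) = 1/(-6958264 - 350039) = 1/(-7308303) = -1/7308303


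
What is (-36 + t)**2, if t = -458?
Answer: 244036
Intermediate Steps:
(-36 + t)**2 = (-36 - 458)**2 = (-494)**2 = 244036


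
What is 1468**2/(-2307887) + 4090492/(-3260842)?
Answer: -8233793040306/3762827430427 ≈ -2.1882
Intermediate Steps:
1468**2/(-2307887) + 4090492/(-3260842) = 2155024*(-1/2307887) + 4090492*(-1/3260842) = -2155024/2307887 - 2045246/1630421 = -8233793040306/3762827430427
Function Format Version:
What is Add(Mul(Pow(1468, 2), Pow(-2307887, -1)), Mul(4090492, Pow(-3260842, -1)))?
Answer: Rational(-8233793040306, 3762827430427) ≈ -2.1882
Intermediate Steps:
Add(Mul(Pow(1468, 2), Pow(-2307887, -1)), Mul(4090492, Pow(-3260842, -1))) = Add(Mul(2155024, Rational(-1, 2307887)), Mul(4090492, Rational(-1, 3260842))) = Add(Rational(-2155024, 2307887), Rational(-2045246, 1630421)) = Rational(-8233793040306, 3762827430427)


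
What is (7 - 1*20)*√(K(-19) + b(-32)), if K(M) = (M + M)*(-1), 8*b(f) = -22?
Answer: -13*√141/2 ≈ -77.183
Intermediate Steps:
b(f) = -11/4 (b(f) = (⅛)*(-22) = -11/4)
K(M) = -2*M (K(M) = (2*M)*(-1) = -2*M)
(7 - 1*20)*√(K(-19) + b(-32)) = (7 - 1*20)*√(-2*(-19) - 11/4) = (7 - 20)*√(38 - 11/4) = -13*√141/2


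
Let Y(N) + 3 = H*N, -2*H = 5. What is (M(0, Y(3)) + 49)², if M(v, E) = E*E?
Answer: 405769/16 ≈ 25361.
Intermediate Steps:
H = -5/2 (H = -½*5 = -5/2 ≈ -2.5000)
Y(N) = -3 - 5*N/2
M(v, E) = E²
(M(0, Y(3)) + 49)² = ((-3 - 5/2*3)² + 49)² = ((-3 - 15/2)² + 49)² = ((-21/2)² + 49)² = (441/4 + 49)² = (637/4)² = 405769/16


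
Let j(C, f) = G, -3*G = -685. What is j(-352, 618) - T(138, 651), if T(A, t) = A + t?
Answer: -1682/3 ≈ -560.67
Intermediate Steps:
G = 685/3 (G = -1/3*(-685) = 685/3 ≈ 228.33)
j(C, f) = 685/3
j(-352, 618) - T(138, 651) = 685/3 - (138 + 651) = 685/3 - 1*789 = 685/3 - 789 = -1682/3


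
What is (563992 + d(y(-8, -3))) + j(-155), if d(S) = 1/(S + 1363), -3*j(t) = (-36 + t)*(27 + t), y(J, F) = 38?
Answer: 778735577/1401 ≈ 5.5584e+5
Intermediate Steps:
j(t) = -(-36 + t)*(27 + t)/3
d(S) = 1/(1363 + S)
(563992 + d(y(-8, -3))) + j(-155) = (563992 + 1/(1363 + 38)) + (324 + 3*(-155) - ⅓*(-155)²) = (563992 + 1/1401) + (324 - 465 - ⅓*24025) = (563992 + 1/1401) + (324 - 465 - 24025/3) = 790152793/1401 - 24448/3 = 778735577/1401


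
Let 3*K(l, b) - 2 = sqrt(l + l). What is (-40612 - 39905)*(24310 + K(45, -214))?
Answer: -1957421948 - 80517*sqrt(10) ≈ -1.9577e+9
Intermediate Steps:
K(l, b) = 2/3 + sqrt(2)*sqrt(l)/3 (K(l, b) = 2/3 + sqrt(l + l)/3 = 2/3 + sqrt(2*l)/3 = 2/3 + (sqrt(2)*sqrt(l))/3 = 2/3 + sqrt(2)*sqrt(l)/3)
(-40612 - 39905)*(24310 + K(45, -214)) = (-40612 - 39905)*(24310 + (2/3 + sqrt(2)*sqrt(45)/3)) = -80517*(24310 + (2/3 + sqrt(2)*(3*sqrt(5))/3)) = -80517*(24310 + (2/3 + sqrt(10))) = -80517*(72932/3 + sqrt(10)) = -1957421948 - 80517*sqrt(10)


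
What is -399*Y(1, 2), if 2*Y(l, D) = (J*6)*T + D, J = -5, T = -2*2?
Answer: -24339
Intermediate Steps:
T = -4
Y(l, D) = 60 + D/2 (Y(l, D) = (-5*6*(-4) + D)/2 = (-30*(-4) + D)/2 = (120 + D)/2 = 60 + D/2)
-399*Y(1, 2) = -399*(60 + (½)*2) = -399*(60 + 1) = -399*61 = -24339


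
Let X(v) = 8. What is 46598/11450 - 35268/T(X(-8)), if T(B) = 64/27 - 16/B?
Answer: -545131811/5725 ≈ -95220.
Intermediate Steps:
T(B) = 64/27 - 16/B (T(B) = 64*(1/27) - 16/B = 64/27 - 16/B)
46598/11450 - 35268/T(X(-8)) = 46598/11450 - 35268/(64/27 - 16/8) = 46598*(1/11450) - 35268/(64/27 - 16*⅛) = 23299/5725 - 35268/(64/27 - 2) = 23299/5725 - 35268/10/27 = 23299/5725 - 35268*27/10 = 23299/5725 - 476118/5 = -545131811/5725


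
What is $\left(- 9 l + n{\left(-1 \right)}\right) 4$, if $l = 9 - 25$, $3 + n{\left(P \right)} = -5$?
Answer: $544$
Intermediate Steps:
$n{\left(P \right)} = -8$ ($n{\left(P \right)} = -3 - 5 = -8$)
$l = -16$ ($l = 9 - 25 = -16$)
$\left(- 9 l + n{\left(-1 \right)}\right) 4 = \left(\left(-9\right) \left(-16\right) - 8\right) 4 = \left(144 - 8\right) 4 = 136 \cdot 4 = 544$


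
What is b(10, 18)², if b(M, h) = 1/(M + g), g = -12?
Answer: ¼ ≈ 0.25000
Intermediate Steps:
b(M, h) = 1/(-12 + M) (b(M, h) = 1/(M - 12) = 1/(-12 + M))
b(10, 18)² = (1/(-12 + 10))² = (1/(-2))² = (-½)² = ¼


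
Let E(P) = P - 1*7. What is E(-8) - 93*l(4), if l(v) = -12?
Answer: 1101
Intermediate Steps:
E(P) = -7 + P (E(P) = P - 7 = -7 + P)
E(-8) - 93*l(4) = (-7 - 8) - 93*(-12) = -15 + 1116 = 1101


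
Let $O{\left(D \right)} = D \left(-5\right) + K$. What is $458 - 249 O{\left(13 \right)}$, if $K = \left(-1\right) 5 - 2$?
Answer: $18386$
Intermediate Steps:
$K = -7$ ($K = -5 - 2 = -7$)
$O{\left(D \right)} = -7 - 5 D$ ($O{\left(D \right)} = D \left(-5\right) - 7 = - 5 D - 7 = -7 - 5 D$)
$458 - 249 O{\left(13 \right)} = 458 - 249 \left(-7 - 65\right) = 458 - -17928 = 458 + 17928 = 18386$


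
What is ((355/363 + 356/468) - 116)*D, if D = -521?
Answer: 842768558/14157 ≈ 59530.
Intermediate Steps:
((355/363 + 356/468) - 116)*D = ((355/363 + 356/468) - 116)*(-521) = ((355*(1/363) + 356*(1/468)) - 116)*(-521) = ((355/363 + 89/117) - 116)*(-521) = (24614/14157 - 116)*(-521) = -1617598/14157*(-521) = 842768558/14157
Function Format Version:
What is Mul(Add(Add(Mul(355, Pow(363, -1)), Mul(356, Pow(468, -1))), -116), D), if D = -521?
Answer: Rational(842768558, 14157) ≈ 59530.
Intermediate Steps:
Mul(Add(Add(Mul(355, Pow(363, -1)), Mul(356, Pow(468, -1))), -116), D) = Mul(Add(Add(Mul(355, Pow(363, -1)), Mul(356, Pow(468, -1))), -116), -521) = Mul(Add(Add(Mul(355, Rational(1, 363)), Mul(356, Rational(1, 468))), -116), -521) = Mul(Add(Add(Rational(355, 363), Rational(89, 117)), -116), -521) = Mul(Add(Rational(24614, 14157), -116), -521) = Mul(Rational(-1617598, 14157), -521) = Rational(842768558, 14157)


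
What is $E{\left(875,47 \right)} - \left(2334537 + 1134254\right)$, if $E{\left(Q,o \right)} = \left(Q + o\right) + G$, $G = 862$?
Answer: $-3467007$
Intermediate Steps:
$E{\left(Q,o \right)} = 862 + Q + o$ ($E{\left(Q,o \right)} = \left(Q + o\right) + 862 = 862 + Q + o$)
$E{\left(875,47 \right)} - \left(2334537 + 1134254\right) = \left(862 + 875 + 47\right) - \left(2334537 + 1134254\right) = 1784 - 3468791 = -3467007$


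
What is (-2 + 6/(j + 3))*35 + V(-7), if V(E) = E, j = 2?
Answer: -35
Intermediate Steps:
(-2 + 6/(j + 3))*35 + V(-7) = (-2 + 6/(2 + 3))*35 - 7 = (-2 + 6/5)*35 - 7 = -⅘*35 - 7 = -28 - 7 = -35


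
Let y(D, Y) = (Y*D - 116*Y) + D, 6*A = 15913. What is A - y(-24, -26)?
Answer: -5783/6 ≈ -963.83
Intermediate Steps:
A = 15913/6 (A = (⅙)*15913 = 15913/6 ≈ 2652.2)
y(D, Y) = D - 116*Y + D*Y (y(D, Y) = (D*Y - 116*Y) + D = (-116*Y + D*Y) + D = D - 116*Y + D*Y)
A - y(-24, -26) = 15913/6 - (-24 - 116*(-26) - 24*(-26)) = 15913/6 - (-24 + 3016 + 624) = 15913/6 - 1*3616 = 15913/6 - 3616 = -5783/6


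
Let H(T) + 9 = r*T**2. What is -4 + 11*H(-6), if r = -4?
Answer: -1687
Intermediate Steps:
H(T) = -9 - 4*T**2
-4 + 11*H(-6) = -4 + 11*(-9 - 4*(-6)**2) = -4 + 11*(-9 - 4*36) = -4 + 11*(-9 - 144) = -4 + 11*(-153) = -4 - 1683 = -1687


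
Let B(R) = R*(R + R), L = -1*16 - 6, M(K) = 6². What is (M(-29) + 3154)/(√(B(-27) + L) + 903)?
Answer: 2880570/813973 - 6380*√359/813973 ≈ 3.3904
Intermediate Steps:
M(K) = 36
L = -22 (L = -16 - 6 = -22)
B(R) = 2*R² (B(R) = R*(2*R) = 2*R²)
(M(-29) + 3154)/(√(B(-27) + L) + 903) = (36 + 3154)/(√(2*(-27)² - 22) + 903) = 3190/(√(2*729 - 22) + 903) = 3190/(√(1458 - 22) + 903) = 3190/(√1436 + 903) = 3190/(2*√359 + 903) = 3190/(903 + 2*√359)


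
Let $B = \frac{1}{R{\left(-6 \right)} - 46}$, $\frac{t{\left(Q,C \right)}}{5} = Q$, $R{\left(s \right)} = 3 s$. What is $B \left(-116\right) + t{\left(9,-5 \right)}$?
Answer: $\frac{749}{16} \approx 46.813$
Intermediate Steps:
$t{\left(Q,C \right)} = 5 Q$
$B = - \frac{1}{64}$ ($B = \frac{1}{3 \left(-6\right) - 46} = \frac{1}{-18 - 46} = \frac{1}{-64} = - \frac{1}{64} \approx -0.015625$)
$B \left(-116\right) + t{\left(9,-5 \right)} = \left(- \frac{1}{64}\right) \left(-116\right) + 5 \cdot 9 = \frac{29}{16} + 45 = \frac{749}{16}$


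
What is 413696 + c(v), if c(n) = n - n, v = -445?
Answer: 413696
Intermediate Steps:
c(n) = 0
413696 + c(v) = 413696 + 0 = 413696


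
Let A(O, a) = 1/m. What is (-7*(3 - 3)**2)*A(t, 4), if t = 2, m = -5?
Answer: 0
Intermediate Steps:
A(O, a) = -1/5 (A(O, a) = 1/(-5) = -1/5)
(-7*(3 - 3)**2)*A(t, 4) = -7*(3 - 3)**2*(-1/5) = -7*0**2*(-1/5) = -7*0*(-1/5) = 0*(-1/5) = 0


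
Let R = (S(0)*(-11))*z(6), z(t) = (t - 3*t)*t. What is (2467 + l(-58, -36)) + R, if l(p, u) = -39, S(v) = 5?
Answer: 6388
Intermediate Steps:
z(t) = -2*t**2 (z(t) = (-2*t)*t = -2*t**2)
R = 3960 (R = (5*(-11))*(-2*6**2) = -(-110)*36 = -55*(-72) = 3960)
(2467 + l(-58, -36)) + R = (2467 - 39) + 3960 = 2428 + 3960 = 6388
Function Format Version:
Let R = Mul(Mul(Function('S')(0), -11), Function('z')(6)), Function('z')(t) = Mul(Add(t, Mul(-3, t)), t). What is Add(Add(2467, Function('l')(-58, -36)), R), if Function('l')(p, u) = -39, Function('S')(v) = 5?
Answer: 6388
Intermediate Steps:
Function('z')(t) = Mul(-2, Pow(t, 2)) (Function('z')(t) = Mul(Mul(-2, t), t) = Mul(-2, Pow(t, 2)))
R = 3960 (R = Mul(Mul(5, -11), Mul(-2, Pow(6, 2))) = Mul(-55, Mul(-2, 36)) = Mul(-55, -72) = 3960)
Add(Add(2467, Function('l')(-58, -36)), R) = Add(Add(2467, -39), 3960) = Add(2428, 3960) = 6388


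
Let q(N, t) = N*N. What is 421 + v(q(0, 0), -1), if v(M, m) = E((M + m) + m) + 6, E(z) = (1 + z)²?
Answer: 428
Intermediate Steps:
q(N, t) = N²
v(M, m) = 6 + (1 + M + 2*m)² (v(M, m) = (1 + ((M + m) + m))² + 6 = (1 + (M + 2*m))² + 6 = (1 + M + 2*m)² + 6 = 6 + (1 + M + 2*m)²)
421 + v(q(0, 0), -1) = 421 + (6 + (1 + 0² + 2*(-1))²) = 421 + (6 + (1 + 0 - 2)²) = 421 + (6 + (-1)²) = 421 + (6 + 1) = 421 + 7 = 428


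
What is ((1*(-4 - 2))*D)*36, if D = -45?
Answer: 9720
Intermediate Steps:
((1*(-4 - 2))*D)*36 = ((1*(-4 - 2))*(-45))*36 = ((1*(-6))*(-45))*36 = -6*(-45)*36 = 270*36 = 9720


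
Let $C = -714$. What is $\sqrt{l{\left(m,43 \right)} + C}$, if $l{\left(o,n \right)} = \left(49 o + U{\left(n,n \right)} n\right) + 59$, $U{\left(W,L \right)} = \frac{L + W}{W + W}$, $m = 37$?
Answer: $\sqrt{1201} \approx 34.655$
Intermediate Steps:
$U{\left(W,L \right)} = \frac{L + W}{2 W}$
$l{\left(o,n \right)} = 59 + n + 49 o$ ($l{\left(o,n \right)} = \left(49 o + \frac{n + n}{2 n} n\right) + 59 = \left(49 o + \frac{2 n}{2 n} n\right) + 59 = \left(49 o + 1 n\right) + 59 = \left(49 o + n\right) + 59 = \left(n + 49 o\right) + 59 = 59 + n + 49 o$)
$\sqrt{l{\left(m,43 \right)} + C} = \sqrt{\left(59 + 43 + 49 \cdot 37\right) - 714} = \sqrt{\left(59 + 43 + 1813\right) - 714} = \sqrt{1915 - 714} = \sqrt{1201}$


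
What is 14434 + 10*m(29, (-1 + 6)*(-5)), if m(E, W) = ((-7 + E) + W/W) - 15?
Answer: 14514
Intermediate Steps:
m(E, W) = -21 + E (m(E, W) = ((-7 + E) + 1) - 15 = (-6 + E) - 15 = -21 + E)
14434 + 10*m(29, (-1 + 6)*(-5)) = 14434 + 10*(-21 + 29) = 14434 + 10*8 = 14434 + 80 = 14514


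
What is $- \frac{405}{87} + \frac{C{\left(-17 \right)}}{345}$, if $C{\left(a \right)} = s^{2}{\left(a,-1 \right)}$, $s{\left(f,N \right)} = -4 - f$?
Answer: $- \frac{41674}{10005} \approx -4.1653$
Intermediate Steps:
$C{\left(a \right)} = \left(-4 - a\right)^{2}$
$- \frac{405}{87} + \frac{C{\left(-17 \right)}}{345} = - \frac{405}{87} + \frac{\left(4 - 17\right)^{2}}{345} = \left(-405\right) \frac{1}{87} + \left(-13\right)^{2} \cdot \frac{1}{345} = - \frac{135}{29} + 169 \cdot \frac{1}{345} = - \frac{135}{29} + \frac{169}{345} = - \frac{41674}{10005}$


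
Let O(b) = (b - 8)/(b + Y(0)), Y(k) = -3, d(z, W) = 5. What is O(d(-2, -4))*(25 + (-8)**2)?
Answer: -267/2 ≈ -133.50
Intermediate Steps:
O(b) = (-8 + b)/(-3 + b) (O(b) = (b - 8)/(b - 3) = (-8 + b)/(-3 + b))
O(d(-2, -4))*(25 + (-8)**2) = ((-8 + 5)/(-3 + 5))*(25 + (-8)**2) = (-3/2)*(25 + 64) = ((1/2)*(-3))*89 = -3/2*89 = -267/2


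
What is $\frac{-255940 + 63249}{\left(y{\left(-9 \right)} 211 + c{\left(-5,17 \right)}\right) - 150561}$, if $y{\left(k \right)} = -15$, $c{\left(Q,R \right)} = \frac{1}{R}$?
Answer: $\frac{3275747}{2613341} \approx 1.2535$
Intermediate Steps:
$\frac{-255940 + 63249}{\left(y{\left(-9 \right)} 211 + c{\left(-5,17 \right)}\right) - 150561} = \frac{-255940 + 63249}{\left(\left(-15\right) 211 + \frac{1}{17}\right) - 150561} = - \frac{192691}{\left(-3165 + \frac{1}{17}\right) - 150561} = - \frac{192691}{- \frac{53804}{17} - 150561} = - \frac{192691}{- \frac{2613341}{17}} = \left(-192691\right) \left(- \frac{17}{2613341}\right) = \frac{3275747}{2613341}$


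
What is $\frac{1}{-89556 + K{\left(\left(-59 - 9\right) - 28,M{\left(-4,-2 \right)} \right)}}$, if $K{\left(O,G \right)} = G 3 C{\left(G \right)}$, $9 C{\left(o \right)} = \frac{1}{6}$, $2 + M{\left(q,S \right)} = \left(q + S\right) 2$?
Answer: $- \frac{9}{806011} \approx -1.1166 \cdot 10^{-5}$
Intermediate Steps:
$M{\left(q,S \right)} = -2 + 2 S + 2 q$ ($M{\left(q,S \right)} = -2 + \left(q + S\right) 2 = -2 + \left(S + q\right) 2 = -2 + \left(2 S + 2 q\right) = -2 + 2 S + 2 q$)
$C{\left(o \right)} = \frac{1}{54}$ ($C{\left(o \right)} = \frac{1}{9 \cdot 6} = \frac{1}{9} \cdot \frac{1}{6} = \frac{1}{54}$)
$K{\left(O,G \right)} = \frac{G}{18}$ ($K{\left(O,G \right)} = G 3 \cdot \frac{1}{54} = 3 G \frac{1}{54} = \frac{G}{18}$)
$\frac{1}{-89556 + K{\left(\left(-59 - 9\right) - 28,M{\left(-4,-2 \right)} \right)}} = \frac{1}{-89556 + \frac{-2 + 2 \left(-2\right) + 2 \left(-4\right)}{18}} = \frac{1}{-89556 + \frac{-2 - 4 - 8}{18}} = \frac{1}{-89556 + \frac{1}{18} \left(-14\right)} = \frac{1}{-89556 - \frac{7}{9}} = \frac{1}{- \frac{806011}{9}} = - \frac{9}{806011}$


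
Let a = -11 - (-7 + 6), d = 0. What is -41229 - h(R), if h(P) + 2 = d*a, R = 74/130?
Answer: -41227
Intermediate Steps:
R = 37/65 (R = 74*(1/130) = 37/65 ≈ 0.56923)
a = -10 (a = -11 - 1*(-1) = -11 + 1 = -10)
h(P) = -2 (h(P) = -2 + 0*(-10) = -2 + 0 = -2)
-41229 - h(R) = -41229 - 1*(-2) = -41229 + 2 = -41227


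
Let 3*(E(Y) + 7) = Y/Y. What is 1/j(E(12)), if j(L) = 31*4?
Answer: 1/124 ≈ 0.0080645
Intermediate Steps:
E(Y) = -20/3 (E(Y) = -7 + (Y/Y)/3 = -7 + (⅓)*1 = -7 + ⅓ = -20/3)
j(L) = 124
1/j(E(12)) = 1/124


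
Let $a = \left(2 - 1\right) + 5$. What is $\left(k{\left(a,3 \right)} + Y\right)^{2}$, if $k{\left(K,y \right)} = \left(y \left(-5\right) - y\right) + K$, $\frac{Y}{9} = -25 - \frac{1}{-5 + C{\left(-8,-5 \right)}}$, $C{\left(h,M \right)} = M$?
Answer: $\frac{5574321}{100} \approx 55743.0$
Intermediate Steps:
$Y = - \frac{2241}{10}$ ($Y = 9 \left(-25 - \frac{1}{-5 - 5}\right) = 9 \left(-25 - \frac{1}{-10}\right) = 9 \left(-25 - - \frac{1}{10}\right) = 9 \left(-25 + \frac{1}{10}\right) = 9 \left(- \frac{249}{10}\right) = - \frac{2241}{10} \approx -224.1$)
$a = 6$ ($a = 1 + 5 = 6$)
$k{\left(K,y \right)} = K - 6 y$ ($k{\left(K,y \right)} = \left(- 5 y - y\right) + K = - 6 y + K = K - 6 y$)
$\left(k{\left(a,3 \right)} + Y\right)^{2} = \left(\left(6 - 18\right) - \frac{2241}{10}\right)^{2} = \left(-12 - \frac{2241}{10}\right)^{2} = \left(- \frac{2361}{10}\right)^{2} = \frac{5574321}{100}$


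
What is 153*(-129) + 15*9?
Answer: -19602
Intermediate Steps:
153*(-129) + 15*9 = -19737 + 135 = -19602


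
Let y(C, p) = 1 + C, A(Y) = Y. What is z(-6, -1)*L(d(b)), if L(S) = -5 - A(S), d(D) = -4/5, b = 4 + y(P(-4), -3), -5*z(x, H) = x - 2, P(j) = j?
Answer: -168/25 ≈ -6.7200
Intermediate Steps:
z(x, H) = 2/5 - x/5 (z(x, H) = -(x - 2)/5 = -(-2 + x)/5 = 2/5 - x/5)
b = 1 (b = 4 + (1 - 4) = 4 - 3 = 1)
d(D) = -4/5 (d(D) = -4*1/5 = -4/5)
L(S) = -5 - S
z(-6, -1)*L(d(b)) = (2/5 - 1/5*(-6))*(-5 - 1*(-4/5)) = (2/5 + 6/5)*(-5 + 4/5) = (8/5)*(-21/5) = -168/25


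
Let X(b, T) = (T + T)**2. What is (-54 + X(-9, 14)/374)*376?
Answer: -3649456/187 ≈ -19516.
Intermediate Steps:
X(b, T) = 4*T**2 (X(b, T) = (2*T)**2 = 4*T**2)
(-54 + X(-9, 14)/374)*376 = (-54 + (4*14**2)/374)*376 = (-54 + (4*196)*(1/374))*376 = (-54 + 784*(1/374))*376 = (-54 + 392/187)*376 = -9706/187*376 = -3649456/187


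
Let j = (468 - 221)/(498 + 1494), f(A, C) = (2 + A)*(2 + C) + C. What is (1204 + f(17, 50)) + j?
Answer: 4466311/1992 ≈ 2242.1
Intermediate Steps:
f(A, C) = C + (2 + A)*(2 + C)
j = 247/1992 ≈ 0.12400
(1204 + f(17, 50)) + j = (1204 + (4 + 2*17 + 3*50 + 17*50)) + 247/1992 = (1204 + (4 + 34 + 150 + 850)) + 247/1992 = (1204 + 1038) + 247/1992 = 2242 + 247/1992 = 4466311/1992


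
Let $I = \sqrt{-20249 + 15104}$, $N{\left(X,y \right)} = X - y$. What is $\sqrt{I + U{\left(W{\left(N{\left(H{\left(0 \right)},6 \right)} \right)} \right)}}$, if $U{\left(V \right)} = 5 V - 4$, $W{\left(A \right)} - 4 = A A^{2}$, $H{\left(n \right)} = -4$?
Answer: $\sqrt{-4984 + 7 i \sqrt{105}} \approx 0.508 + 70.599 i$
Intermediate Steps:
$I = 7 i \sqrt{105}$ ($I = \sqrt{-5145} = 7 i \sqrt{105} \approx 71.729 i$)
$W{\left(A \right)} = 4 + A^{3}$ ($W{\left(A \right)} = 4 + A A^{2} = 4 + A^{3}$)
$U{\left(V \right)} = -4 + 5 V$
$\sqrt{I + U{\left(W{\left(N{\left(H{\left(0 \right)},6 \right)} \right)} \right)}} = \sqrt{7 i \sqrt{105} + \left(-4 + 5 \left(4 + \left(-4 - 6\right)^{3}\right)\right)} = \sqrt{7 i \sqrt{105} + \left(-4 + 5 \left(4 + \left(-10\right)^{3}\right)\right)} = \sqrt{7 i \sqrt{105} + \left(-4 + 5 \left(4 - 1000\right)\right)} = \sqrt{7 i \sqrt{105} + \left(-4 + 5 \left(-996\right)\right)} = \sqrt{7 i \sqrt{105} - 4984} = \sqrt{-4984 + 7 i \sqrt{105}}$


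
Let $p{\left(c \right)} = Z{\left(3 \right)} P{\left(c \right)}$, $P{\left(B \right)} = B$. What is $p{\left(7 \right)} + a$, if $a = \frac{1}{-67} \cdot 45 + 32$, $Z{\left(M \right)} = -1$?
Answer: $\frac{1630}{67} \approx 24.328$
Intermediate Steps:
$a = \frac{2099}{67}$ ($a = \left(- \frac{1}{67}\right) 45 + 32 = - \frac{45}{67} + 32 = \frac{2099}{67} \approx 31.328$)
$p{\left(c \right)} = - c$
$p{\left(7 \right)} + a = \left(-1\right) 7 + \frac{2099}{67} = -7 + \frac{2099}{67} = \frac{1630}{67}$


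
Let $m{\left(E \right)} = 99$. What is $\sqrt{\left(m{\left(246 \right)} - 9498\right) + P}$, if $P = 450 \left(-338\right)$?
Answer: $i \sqrt{161499} \approx 401.87 i$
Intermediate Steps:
$P = -152100$
$\sqrt{\left(m{\left(246 \right)} - 9498\right) + P} = \sqrt{\left(99 - 9498\right) - 152100} = \sqrt{-9399 - 152100} = \sqrt{-161499} = i \sqrt{161499}$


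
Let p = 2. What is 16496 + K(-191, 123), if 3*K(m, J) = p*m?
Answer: 49106/3 ≈ 16369.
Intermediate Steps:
K(m, J) = 2*m/3 (K(m, J) = (2*m)/3 = 2*m/3)
16496 + K(-191, 123) = 16496 + (⅔)*(-191) = 16496 - 382/3 = 49106/3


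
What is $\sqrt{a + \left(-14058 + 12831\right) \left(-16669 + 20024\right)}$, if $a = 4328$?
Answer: $i \sqrt{4112257} \approx 2027.9 i$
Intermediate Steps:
$\sqrt{a + \left(-14058 + 12831\right) \left(-16669 + 20024\right)} = \sqrt{4328 + \left(-14058 + 12831\right) \left(-16669 + 20024\right)} = \sqrt{4328 - 4116585} = \sqrt{-4112257} = i \sqrt{4112257}$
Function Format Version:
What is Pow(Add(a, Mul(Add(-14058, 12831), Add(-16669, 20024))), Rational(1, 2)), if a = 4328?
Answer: Mul(I, Pow(4112257, Rational(1, 2))) ≈ Mul(2027.9, I)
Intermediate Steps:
Pow(Add(a, Mul(Add(-14058, 12831), Add(-16669, 20024))), Rational(1, 2)) = Pow(Add(4328, Mul(Add(-14058, 12831), Add(-16669, 20024))), Rational(1, 2)) = Pow(Add(4328, Mul(-1227, 3355)), Rational(1, 2)) = Pow(Add(4328, -4116585), Rational(1, 2)) = Pow(-4112257, Rational(1, 2)) = Mul(I, Pow(4112257, Rational(1, 2)))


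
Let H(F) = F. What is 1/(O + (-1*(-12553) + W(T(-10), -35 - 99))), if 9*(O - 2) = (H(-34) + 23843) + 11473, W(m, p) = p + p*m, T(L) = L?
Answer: 9/159131 ≈ 5.6557e-5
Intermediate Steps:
W(m, p) = p + m*p
O = 35300/9 (O = 2 + ((-34 + 23843) + 11473)/9 = 2 + (23809 + 11473)/9 = 2 + (⅑)*35282 = 2 + 35282/9 = 35300/9 ≈ 3922.2)
1/(O + (-1*(-12553) + W(T(-10), -35 - 99))) = 1/(35300/9 + (-1*(-12553) + (-35 - 99)*(1 - 10))) = 1/(35300/9 + (12553 - 134*(-9))) = 1/(35300/9 + (12553 + 1206)) = 1/(35300/9 + 13759) = 1/(159131/9) = 9/159131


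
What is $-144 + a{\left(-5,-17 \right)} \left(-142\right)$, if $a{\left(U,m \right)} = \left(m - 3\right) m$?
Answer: $-48424$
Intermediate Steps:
$a{\left(U,m \right)} = m \left(-3 + m\right)$ ($a{\left(U,m \right)} = \left(-3 + m\right) m = m \left(-3 + m\right)$)
$-144 + a{\left(-5,-17 \right)} \left(-142\right) = -144 + - 17 \left(-3 - 17\right) \left(-142\right) = -144 + \left(-17\right) \left(-20\right) \left(-142\right) = -144 + 340 \left(-142\right) = -144 - 48280 = -48424$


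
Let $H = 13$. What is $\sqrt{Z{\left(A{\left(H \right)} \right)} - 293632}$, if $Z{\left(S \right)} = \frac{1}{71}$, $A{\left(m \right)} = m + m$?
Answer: $\frac{i \sqrt{1480198841}}{71} \approx 541.88 i$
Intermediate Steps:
$A{\left(m \right)} = 2 m$
$Z{\left(S \right)} = \frac{1}{71}$
$\sqrt{Z{\left(A{\left(H \right)} \right)} - 293632} = \sqrt{\frac{1}{71} - 293632} = \sqrt{- \frac{20847871}{71}} = \frac{i \sqrt{1480198841}}{71}$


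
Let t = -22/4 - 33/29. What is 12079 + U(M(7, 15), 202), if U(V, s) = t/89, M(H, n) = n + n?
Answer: 62351413/5162 ≈ 12079.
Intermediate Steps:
M(H, n) = 2*n
t = -385/58 (t = -22*1/4 - 33*1/29 = -11/2 - 33/29 = -385/58 ≈ -6.6379)
U(V, s) = -385/5162 (U(V, s) = -385/58/89 = -385/58*1/89 = -385/5162)
12079 + U(M(7, 15), 202) = 12079 - 385/5162 = 62351413/5162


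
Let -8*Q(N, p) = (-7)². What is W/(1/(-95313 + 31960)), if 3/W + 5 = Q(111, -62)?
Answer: 1520472/89 ≈ 17084.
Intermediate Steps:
Q(N, p) = -49/8 (Q(N, p) = -⅛*(-7)² = -⅛*49 = -49/8)
W = -24/89 (W = 3/(-5 - 49/8) = 3/(-89/8) = 3*(-8/89) = -24/89 ≈ -0.26966)
W/(1/(-95313 + 31960)) = -24/(89*(1/(-95313 + 31960))) = -24/(89*(1/(-63353))) = -24/(89*(-1/63353)) = -24/89*(-63353) = 1520472/89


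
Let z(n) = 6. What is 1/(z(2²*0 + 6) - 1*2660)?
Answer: -1/2654 ≈ -0.00037679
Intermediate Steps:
1/(z(2²*0 + 6) - 1*2660) = 1/(6 - 1*2660) = 1/(6 - 2660) = 1/(-2654) = -1/2654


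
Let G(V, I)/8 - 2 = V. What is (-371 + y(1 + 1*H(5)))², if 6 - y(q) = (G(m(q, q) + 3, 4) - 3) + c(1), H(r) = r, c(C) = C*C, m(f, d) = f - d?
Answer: 162409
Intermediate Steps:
G(V, I) = 16 + 8*V
c(C) = C²
y(q) = -32 (y(q) = 6 - (((16 + 8*((q - q) + 3)) - 3) + 1²) = 6 - (((16 + 8*(0 + 3)) - 3) + 1) = 6 - (((16 + 8*3) - 3) + 1) = 6 - (((16 + 24) - 3) + 1) = 6 - ((40 - 3) + 1) = 6 - (37 + 1) = 6 - 1*38 = 6 - 38 = -32)
(-371 + y(1 + 1*H(5)))² = (-371 - 32)² = (-403)² = 162409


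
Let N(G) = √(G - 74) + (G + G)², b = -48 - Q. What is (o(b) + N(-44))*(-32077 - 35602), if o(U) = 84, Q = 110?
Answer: -529791212 - 67679*I*√118 ≈ -5.2979e+8 - 7.3518e+5*I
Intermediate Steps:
b = -158 (b = -48 - 1*110 = -48 - 110 = -158)
N(G) = √(-74 + G) + 4*G² (N(G) = √(-74 + G) + (2*G)² = √(-74 + G) + 4*G²)
(o(b) + N(-44))*(-32077 - 35602) = (84 + (√(-74 - 44) + 4*(-44)²))*(-32077 - 35602) = (84 + (√(-118) + 4*1936))*(-67679) = (84 + (I*√118 + 7744))*(-67679) = (84 + (7744 + I*√118))*(-67679) = (7828 + I*√118)*(-67679) = -529791212 - 67679*I*√118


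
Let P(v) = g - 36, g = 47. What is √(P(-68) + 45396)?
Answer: √45407 ≈ 213.09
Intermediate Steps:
P(v) = 11 (P(v) = 47 - 36 = 11)
√(P(-68) + 45396) = √(11 + 45396) = √45407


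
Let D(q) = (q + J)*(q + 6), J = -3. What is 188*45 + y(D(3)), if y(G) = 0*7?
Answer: 8460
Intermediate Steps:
D(q) = (-3 + q)*(6 + q) (D(q) = (q - 3)*(q + 6) = (-3 + q)*(6 + q))
y(G) = 0
188*45 + y(D(3)) = 188*45 + 0 = 8460 + 0 = 8460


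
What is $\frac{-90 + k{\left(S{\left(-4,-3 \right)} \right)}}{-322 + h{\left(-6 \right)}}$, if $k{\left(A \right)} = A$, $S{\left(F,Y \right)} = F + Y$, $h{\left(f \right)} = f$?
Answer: $\frac{97}{328} \approx 0.29573$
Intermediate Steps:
$\frac{-90 + k{\left(S{\left(-4,-3 \right)} \right)}}{-322 + h{\left(-6 \right)}} = \frac{-90 - 7}{-322 - 6} = \frac{-90 - 7}{-328} = \left(-97\right) \left(- \frac{1}{328}\right) = \frac{97}{328}$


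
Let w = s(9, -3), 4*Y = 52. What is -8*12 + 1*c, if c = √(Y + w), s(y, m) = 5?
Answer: -96 + 3*√2 ≈ -91.757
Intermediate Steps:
Y = 13 (Y = (¼)*52 = 13)
w = 5
c = 3*√2 (c = √(13 + 5) = √18 = 3*√2 ≈ 4.2426)
-8*12 + 1*c = -8*12 + 1*(3*√2) = -96 + 3*√2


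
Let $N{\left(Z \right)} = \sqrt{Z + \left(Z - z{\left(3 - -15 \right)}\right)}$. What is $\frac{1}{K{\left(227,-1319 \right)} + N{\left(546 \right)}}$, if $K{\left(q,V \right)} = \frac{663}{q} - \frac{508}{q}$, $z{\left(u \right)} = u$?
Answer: $- \frac{35185}{55318121} + \frac{51529 \sqrt{1074}}{55318121} \approx 0.029891$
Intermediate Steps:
$K{\left(q,V \right)} = \frac{155}{q}$
$N{\left(Z \right)} = \sqrt{-18 + 2 Z}$ ($N{\left(Z \right)} = \sqrt{Z - \left(3 + 15 - Z\right)} = \sqrt{Z + \left(Z - \left(3 + 15\right)\right)} = \sqrt{Z + \left(Z - 18\right)} = \sqrt{Z + \left(-18 + Z\right)} = \sqrt{-18 + 2 Z}$)
$\frac{1}{K{\left(227,-1319 \right)} + N{\left(546 \right)}} = \frac{1}{\frac{155}{227} + \sqrt{-18 + 2 \cdot 546}} = \frac{1}{155 \cdot \frac{1}{227} + \sqrt{-18 + 1092}} = \frac{1}{\frac{155}{227} + \sqrt{1074}}$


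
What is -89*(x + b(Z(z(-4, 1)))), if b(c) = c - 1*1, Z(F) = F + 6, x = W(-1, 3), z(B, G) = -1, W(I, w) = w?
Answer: -623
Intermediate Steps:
x = 3
Z(F) = 6 + F
b(c) = -1 + c (b(c) = c - 1 = -1 + c)
-89*(x + b(Z(z(-4, 1)))) = -89*(3 + (-1 + (6 - 1))) = -89*(3 + (-1 + 5)) = -89*(3 + 4) = -89*7 = -623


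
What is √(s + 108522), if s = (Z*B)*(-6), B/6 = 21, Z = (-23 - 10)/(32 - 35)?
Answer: 3*√11134 ≈ 316.55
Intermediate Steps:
Z = 11 (Z = -33/(-3) = -33*(-⅓) = 11)
B = 126 (B = 6*21 = 126)
s = -8316 (s = (11*126)*(-6) = 1386*(-6) = -8316)
√(s + 108522) = √(-8316 + 108522) = √100206 = 3*√11134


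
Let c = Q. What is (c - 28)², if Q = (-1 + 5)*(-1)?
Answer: 1024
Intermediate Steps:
Q = -4 (Q = 4*(-1) = -4)
c = -4
(c - 28)² = (-4 - 28)² = (-32)² = 1024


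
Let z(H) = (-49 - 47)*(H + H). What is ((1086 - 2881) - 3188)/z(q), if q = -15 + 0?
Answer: -1661/960 ≈ -1.7302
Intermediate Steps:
q = -15
z(H) = -192*H
((1086 - 2881) - 3188)/z(q) = ((1086 - 2881) - 3188)/((-192*(-15))) = (-1795 - 3188)/2880 = -4983*1/2880 = -1661/960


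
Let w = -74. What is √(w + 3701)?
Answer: 3*√403 ≈ 60.225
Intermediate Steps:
√(w + 3701) = √(-74 + 3701) = √3627 = 3*√403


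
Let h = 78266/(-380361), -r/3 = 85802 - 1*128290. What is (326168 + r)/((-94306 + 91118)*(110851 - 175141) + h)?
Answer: 86271960576/38978733412727 ≈ 0.0022133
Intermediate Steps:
r = 127464 (r = -3*(85802 - 1*128290) = -3*(85802 - 128290) = -3*(-42488) = 127464)
h = -78266/380361 (h = 78266*(-1/380361) = -78266/380361 ≈ -0.20577)
(326168 + r)/((-94306 + 91118)*(110851 - 175141) + h) = (326168 + 127464)/((-94306 + 91118)*(110851 - 175141) - 78266/380361) = 453632/(-3188*(-64290) - 78266/380361) = 453632/(204956520 - 78266/380361) = 453632/(77957466825454/380361) = 453632*(380361/77957466825454) = 86271960576/38978733412727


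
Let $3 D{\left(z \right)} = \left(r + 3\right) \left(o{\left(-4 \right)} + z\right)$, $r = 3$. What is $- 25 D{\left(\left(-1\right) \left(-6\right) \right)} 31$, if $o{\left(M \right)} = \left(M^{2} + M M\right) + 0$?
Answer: $-58900$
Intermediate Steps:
$o{\left(M \right)} = 2 M^{2}$ ($o{\left(M \right)} = \left(M^{2} + M^{2}\right) + 0 = 2 M^{2} + 0 = 2 M^{2}$)
$D{\left(z \right)} = 64 + 2 z$ ($D{\left(z \right)} = \frac{\left(3 + 3\right) \left(2 \left(-4\right)^{2} + z\right)}{3} = \frac{6 \left(2 \cdot 16 + z\right)}{3} = \frac{6 \left(32 + z\right)}{3} = \frac{192 + 6 z}{3} = 64 + 2 z$)
$- 25 D{\left(\left(-1\right) \left(-6\right) \right)} 31 = - 25 \left(64 + 2 \left(\left(-1\right) \left(-6\right)\right)\right) 31 = - 25 \left(64 + 2 \cdot 6\right) 31 = - 25 \left(64 + 12\right) 31 = \left(-25\right) 76 \cdot 31 = \left(-1900\right) 31 = -58900$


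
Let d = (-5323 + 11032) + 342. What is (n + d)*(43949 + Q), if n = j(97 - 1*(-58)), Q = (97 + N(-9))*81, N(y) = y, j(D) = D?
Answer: 316983862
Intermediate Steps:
Q = 7128 (Q = (97 - 9)*81 = 88*81 = 7128)
d = 6051 (d = 5709 + 342 = 6051)
n = 155 (n = 97 - 1*(-58) = 97 + 58 = 155)
(n + d)*(43949 + Q) = (155 + 6051)*(43949 + 7128) = 6206*51077 = 316983862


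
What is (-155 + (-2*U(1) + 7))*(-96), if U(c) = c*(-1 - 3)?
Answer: 13440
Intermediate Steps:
U(c) = -4*c (U(c) = c*(-4) = -4*c)
(-155 + (-2*U(1) + 7))*(-96) = (-155 + (-(-8) + 7))*(-96) = (-155 + (-2*(-4) + 7))*(-96) = (-155 + (8 + 7))*(-96) = (-155 + 15)*(-96) = -140*(-96) = 13440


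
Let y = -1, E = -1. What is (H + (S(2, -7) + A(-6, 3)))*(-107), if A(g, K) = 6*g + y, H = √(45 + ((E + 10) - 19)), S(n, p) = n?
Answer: 3745 - 107*√35 ≈ 3112.0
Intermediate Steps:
H = √35 (H = √(45 + ((-1 + 10) - 19)) = √(45 + (9 - 19)) = √(45 - 10) = √35 ≈ 5.9161)
A(g, K) = -1 + 6*g (A(g, K) = 6*g - 1 = -1 + 6*g)
(H + (S(2, -7) + A(-6, 3)))*(-107) = (√35 + (2 + (-1 + 6*(-6))))*(-107) = (√35 + (2 + (-1 - 36)))*(-107) = (√35 + (2 - 37))*(-107) = (√35 - 35)*(-107) = (-35 + √35)*(-107) = 3745 - 107*√35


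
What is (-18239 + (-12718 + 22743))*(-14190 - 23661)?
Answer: 310908114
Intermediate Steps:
(-18239 + (-12718 + 22743))*(-14190 - 23661) = (-18239 + 10025)*(-37851) = -8214*(-37851) = 310908114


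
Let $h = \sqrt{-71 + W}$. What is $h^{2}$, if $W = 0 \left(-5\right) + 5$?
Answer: $-66$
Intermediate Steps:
$W = 5$ ($W = 0 + 5 = 5$)
$h = i \sqrt{66}$ ($h = \sqrt{-71 + 5} = \sqrt{-66} = i \sqrt{66} \approx 8.124 i$)
$h^{2} = \left(i \sqrt{66}\right)^{2} = -66$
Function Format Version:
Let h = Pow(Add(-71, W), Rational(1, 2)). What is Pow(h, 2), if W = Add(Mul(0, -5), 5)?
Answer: -66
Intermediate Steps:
W = 5 (W = Add(0, 5) = 5)
h = Mul(I, Pow(66, Rational(1, 2))) (h = Pow(Add(-71, 5), Rational(1, 2)) = Pow(-66, Rational(1, 2)) = Mul(I, Pow(66, Rational(1, 2))) ≈ Mul(8.1240, I))
Pow(h, 2) = Pow(Mul(I, Pow(66, Rational(1, 2))), 2) = -66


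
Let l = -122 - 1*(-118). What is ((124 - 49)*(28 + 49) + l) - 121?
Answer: 5650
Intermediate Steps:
l = -4 (l = -122 + 118 = -4)
((124 - 49)*(28 + 49) + l) - 121 = ((124 - 49)*(28 + 49) - 4) - 121 = (75*77 - 4) - 121 = (5775 - 4) - 121 = 5771 - 121 = 5650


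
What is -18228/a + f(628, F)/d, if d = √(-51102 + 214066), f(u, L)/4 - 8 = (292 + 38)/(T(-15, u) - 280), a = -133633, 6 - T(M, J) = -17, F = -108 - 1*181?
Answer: 18228/133633 + 3452*√40741/10470437 ≈ 0.20295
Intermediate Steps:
F = -289 (F = -108 - 181 = -289)
T(M, J) = 23 (T(M, J) = 6 - 1*(-17) = 6 + 17 = 23)
f(u, L) = 6904/257 (f(u, L) = 32 + 4*((292 + 38)/(23 - 280)) = 32 + 4*(330/(-257)) = 32 + 4*(330*(-1/257)) = 32 + 4*(-330/257) = 32 - 1320/257 = 6904/257)
d = 2*√40741 (d = √162964 = 2*√40741 ≈ 403.69)
-18228/a + f(628, F)/d = -18228/(-133633) + 6904/(257*((2*√40741))) = -18228*(-1/133633) + 6904*(√40741/81482)/257 = 18228/133633 + 3452*√40741/10470437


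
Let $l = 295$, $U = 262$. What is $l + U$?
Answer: $557$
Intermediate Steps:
$l + U = 295 + 262 = 557$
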